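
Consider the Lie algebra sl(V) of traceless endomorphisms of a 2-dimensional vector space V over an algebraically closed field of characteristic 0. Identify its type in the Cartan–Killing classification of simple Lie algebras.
This is sl(2), which has dimension 2^2 - 1 = 3 and rank 2 - 1 = 1 (a Cartan subalgebra is the diagonal traceless matrices). In the classification of classical Lie algebras, the special linear algebra sl(n+1) has type A_n; here n = 1, so the Dynkin diagram is a chain of 1 nodes with single edges (A_1). Hence the type is A_1.

A_1 (sl(2))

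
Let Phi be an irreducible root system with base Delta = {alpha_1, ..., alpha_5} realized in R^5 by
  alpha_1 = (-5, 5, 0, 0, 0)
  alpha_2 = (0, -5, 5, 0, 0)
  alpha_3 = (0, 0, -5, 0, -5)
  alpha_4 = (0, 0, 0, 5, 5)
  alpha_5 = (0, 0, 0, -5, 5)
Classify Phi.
Compute the Cartan integers a_ij = 2(alpha_i, alpha_j)/(alpha_j, alpha_j); the resulting 5x5 Cartan matrix is
[[2, -1, 0, 0, 0], [-1, 2, -1, 0, 0], [0, -1, 2, -1, -1], [0, 0, -1, 2, 0], [0, 0, -1, 0, 2]].
All simple roots have the same length, so the diagram is simply laced. The associated Dynkin diagram is a chain of 3 nodes with a fork of two nodes at one end (D_5), so the type is D_5 (the algebra so(10)).

D_5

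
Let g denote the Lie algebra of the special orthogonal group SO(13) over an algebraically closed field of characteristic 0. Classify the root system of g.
B6

This is so(13) with 13 odd, which has dimension 13(13-1)/2 = 78 and rank (13-1)/2 = 6. In the classification of classical Lie algebras, the orthogonal algebra so(2n+1) in an odd number of variables has type B_n; here n = 6, so the Dynkin diagram is a chain of 6 nodes with a double edge at one end; the terminal node there is the unique short simple root (B_6). Hence the type is B_6.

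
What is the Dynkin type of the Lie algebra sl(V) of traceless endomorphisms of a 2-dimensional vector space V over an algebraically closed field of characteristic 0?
This is sl(2), which has dimension 2^2 - 1 = 3 and rank 2 - 1 = 1 (a Cartan subalgebra is the diagonal traceless matrices). In the classification of classical Lie algebras, the special linear algebra sl(n+1) has type A_n; here n = 1, so the Dynkin diagram is a chain of 1 nodes with single edges (A_1). Hence the type is A_1.

type A_1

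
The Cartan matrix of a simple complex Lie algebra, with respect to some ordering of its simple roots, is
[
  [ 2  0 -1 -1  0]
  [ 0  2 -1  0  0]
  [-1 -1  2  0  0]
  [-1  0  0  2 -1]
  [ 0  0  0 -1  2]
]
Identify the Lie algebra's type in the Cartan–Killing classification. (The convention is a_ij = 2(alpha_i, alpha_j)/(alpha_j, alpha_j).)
type A_5

The matrix has rank 5 with 2's on the diagonal. Reading the off-diagonal entries as Dynkin edges (a single edge where a_ij = a_ji = -1; a double or triple edge where a_ij * a_ji = 2 or 3), the diagram is a chain of 5 nodes with single edges (A_5). One simple-root ordering that puts it in standard form is (alpha_2, alpha_3, alpha_1, alpha_4, alpha_5). So the algebra is type A_5, i.e. sl(6).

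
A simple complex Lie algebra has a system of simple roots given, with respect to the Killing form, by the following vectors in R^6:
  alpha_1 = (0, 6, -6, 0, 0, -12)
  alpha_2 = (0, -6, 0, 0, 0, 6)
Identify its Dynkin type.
Compute the Cartan integers a_ij = 2(alpha_i, alpha_j)/(alpha_j, alpha_j); the resulting 2x2 Cartan matrix is
[[2, -3], [-1, 2]].
The roots have two lengths (squared-length ratio 3:1); the short ones are alpha_{2}. The associated Dynkin diagram is two nodes joined by a triple edge (G_2), so the type is G_2.

G2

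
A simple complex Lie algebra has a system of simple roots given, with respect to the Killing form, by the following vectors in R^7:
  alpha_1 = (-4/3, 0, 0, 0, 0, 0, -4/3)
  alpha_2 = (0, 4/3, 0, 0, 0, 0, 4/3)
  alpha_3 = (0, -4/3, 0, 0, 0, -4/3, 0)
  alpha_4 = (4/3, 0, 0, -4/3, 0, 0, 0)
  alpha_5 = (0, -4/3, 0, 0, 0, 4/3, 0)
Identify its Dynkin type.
D_5 (so(10))

Compute the Cartan integers a_ij = 2(alpha_i, alpha_j)/(alpha_j, alpha_j); the resulting 5x5 Cartan matrix is
[[2, -1, 0, -1, 0], [-1, 2, -1, 0, -1], [0, -1, 2, 0, 0], [-1, 0, 0, 2, 0], [0, -1, 0, 0, 2]].
All simple roots have the same length, so the diagram is simply laced. The associated Dynkin diagram is a chain of 3 nodes with a fork of two nodes at one end (D_5), so the type is D_5 (the algebra so(10)).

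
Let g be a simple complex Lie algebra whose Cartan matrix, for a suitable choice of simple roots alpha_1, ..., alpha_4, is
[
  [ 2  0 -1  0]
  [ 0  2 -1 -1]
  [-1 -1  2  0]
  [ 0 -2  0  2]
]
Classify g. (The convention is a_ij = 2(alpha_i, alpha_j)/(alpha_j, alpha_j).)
The matrix has rank 4 with 2's on the diagonal. Reading the off-diagonal entries as Dynkin edges (a single edge where a_ij = a_ji = -1; a double or triple edge where a_ij * a_ji = 2 or 3), the diagram is a chain of 4 nodes with a double edge at one end; the terminal node there is the unique long simple root (C_4). One simple-root ordering that puts it in standard form is (alpha_1, alpha_3, alpha_2, alpha_4). So the algebra is type C_4, i.e. sp(8).

C4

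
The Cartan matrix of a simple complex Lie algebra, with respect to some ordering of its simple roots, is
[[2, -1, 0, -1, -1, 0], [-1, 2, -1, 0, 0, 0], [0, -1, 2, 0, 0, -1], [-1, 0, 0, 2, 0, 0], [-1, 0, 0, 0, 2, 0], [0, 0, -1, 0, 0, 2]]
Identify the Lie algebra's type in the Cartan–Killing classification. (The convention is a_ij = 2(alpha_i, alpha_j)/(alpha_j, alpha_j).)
D6

The matrix has rank 6 with 2's on the diagonal. Reading the off-diagonal entries as Dynkin edges (a single edge where a_ij = a_ji = -1; a double or triple edge where a_ij * a_ji = 2 or 3), the diagram is a chain of 4 nodes with a fork of two nodes at one end (D_6). One simple-root ordering that puts it in standard form is (alpha_6, alpha_3, alpha_2, alpha_1, alpha_5, alpha_4). So the algebra is type D_6, i.e. so(12).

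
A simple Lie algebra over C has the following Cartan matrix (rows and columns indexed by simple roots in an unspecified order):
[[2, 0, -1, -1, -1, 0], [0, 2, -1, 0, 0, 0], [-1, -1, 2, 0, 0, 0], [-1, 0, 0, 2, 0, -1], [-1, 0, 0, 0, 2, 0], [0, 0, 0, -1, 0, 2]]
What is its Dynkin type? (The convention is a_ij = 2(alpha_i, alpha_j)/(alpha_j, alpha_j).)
The matrix has rank 6 with 2's on the diagonal. Reading the off-diagonal entries as Dynkin edges (a single edge where a_ij = a_ji = -1; a double or triple edge where a_ij * a_ji = 2 or 3), the diagram is a chain of 5 nodes with one extra node attached to the third node from one end (E_6). One simple-root ordering that puts it in standard form is (alpha_6, alpha_5, alpha_4, alpha_1, alpha_3, alpha_2). So the algebra is type E_6.

E_6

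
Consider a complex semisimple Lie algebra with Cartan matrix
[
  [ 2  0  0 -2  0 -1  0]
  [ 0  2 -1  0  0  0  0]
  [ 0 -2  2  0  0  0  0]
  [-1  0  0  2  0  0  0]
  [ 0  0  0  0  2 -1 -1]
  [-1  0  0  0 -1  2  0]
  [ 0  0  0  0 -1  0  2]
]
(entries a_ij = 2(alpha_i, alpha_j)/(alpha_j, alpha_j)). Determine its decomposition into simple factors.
B2 ⊕ B5

The diagram associated to this matrix has two connected components: the simple roots {alpha_2, alpha_3} form a chain of 2 nodes with a double edge at one end; the terminal node there is the unique short simple root (B_2), and {alpha_1, alpha_4, alpha_5, alpha_6, alpha_7} form a chain of 5 nodes with a double edge at one end; the terminal node there is the unique short simple root (B_5). A semisimple Lie algebra decomposes uniquely as the direct sum of simple ideals, one per connected component of its Dynkin diagram, so g ≅ B_2 ⊕ B_5 (dimension 10 + 55 = 65).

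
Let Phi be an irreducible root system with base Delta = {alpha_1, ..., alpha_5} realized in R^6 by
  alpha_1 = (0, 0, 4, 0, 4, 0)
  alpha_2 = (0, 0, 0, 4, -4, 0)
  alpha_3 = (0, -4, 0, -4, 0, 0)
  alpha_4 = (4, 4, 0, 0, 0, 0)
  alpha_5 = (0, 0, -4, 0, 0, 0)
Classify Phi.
B5

Compute the Cartan integers a_ij = 2(alpha_i, alpha_j)/(alpha_j, alpha_j); the resulting 5x5 Cartan matrix is
[[2, -1, 0, 0, -2], [-1, 2, -1, 0, 0], [0, -1, 2, -1, 0], [0, 0, -1, 2, 0], [-1, 0, 0, 0, 2]].
The roots have two lengths (squared-length ratio 2:1); the short ones are alpha_{5}. The associated Dynkin diagram is a chain of 5 nodes with a double edge at one end; the terminal node there is the unique short simple root (B_5), so the type is B_5 (the algebra so(11)).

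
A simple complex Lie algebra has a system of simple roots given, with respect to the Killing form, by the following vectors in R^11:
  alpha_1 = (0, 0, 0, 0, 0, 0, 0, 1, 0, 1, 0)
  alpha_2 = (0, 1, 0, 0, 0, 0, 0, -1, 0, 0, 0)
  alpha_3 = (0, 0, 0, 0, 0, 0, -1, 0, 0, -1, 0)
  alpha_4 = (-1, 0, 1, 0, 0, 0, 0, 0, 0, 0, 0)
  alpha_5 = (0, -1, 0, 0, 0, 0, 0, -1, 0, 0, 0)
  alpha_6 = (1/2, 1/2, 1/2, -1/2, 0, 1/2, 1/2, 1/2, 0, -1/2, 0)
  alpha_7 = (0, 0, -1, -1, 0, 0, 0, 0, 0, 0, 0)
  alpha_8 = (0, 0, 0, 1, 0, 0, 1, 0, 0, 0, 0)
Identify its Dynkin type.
Compute the Cartan integers a_ij = 2(alpha_i, alpha_j)/(alpha_j, alpha_j); the resulting 8x8 Cartan matrix is
[[2, -1, -1, 0, -1, 0, 0, 0], [-1, 2, 0, 0, 0, 0, 0, 0], [-1, 0, 2, 0, 0, 0, 0, -1], [0, 0, 0, 2, 0, 0, -1, 0], [-1, 0, 0, 0, 2, -1, 0, 0], [0, 0, 0, 0, -1, 2, 0, 0], [0, 0, 0, -1, 0, 0, 2, -1], [0, 0, -1, 0, 0, 0, -1, 2]].
All simple roots have the same length, so the diagram is simply laced. The associated Dynkin diagram is a chain of 7 nodes with one extra node attached to the third node from one end (E_8), so the type is E_8.

E_8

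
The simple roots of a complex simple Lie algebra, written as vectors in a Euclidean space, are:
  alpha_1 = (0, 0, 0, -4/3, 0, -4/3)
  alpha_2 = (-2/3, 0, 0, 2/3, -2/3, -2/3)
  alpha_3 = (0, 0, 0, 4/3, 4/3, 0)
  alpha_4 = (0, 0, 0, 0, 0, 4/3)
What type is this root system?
Compute the Cartan integers a_ij = 2(alpha_i, alpha_j)/(alpha_j, alpha_j); the resulting 4x4 Cartan matrix is
[[2, 0, -1, -2], [0, 2, 0, -1], [-1, 0, 2, 0], [-1, -1, 0, 2]].
The roots have two lengths (squared-length ratio 2:1); the short ones are alpha_{2,4}. The associated Dynkin diagram is a chain of 4 nodes with a double edge between the middle two (F_4), so the type is F_4.

F4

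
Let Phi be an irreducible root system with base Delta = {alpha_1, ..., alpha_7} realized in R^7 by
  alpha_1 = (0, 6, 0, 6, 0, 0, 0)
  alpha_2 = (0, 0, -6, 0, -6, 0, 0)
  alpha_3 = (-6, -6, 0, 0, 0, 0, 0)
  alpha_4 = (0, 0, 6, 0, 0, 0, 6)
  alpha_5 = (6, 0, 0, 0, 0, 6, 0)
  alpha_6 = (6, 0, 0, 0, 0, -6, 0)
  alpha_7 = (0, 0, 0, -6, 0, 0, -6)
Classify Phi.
Compute the Cartan integers a_ij = 2(alpha_i, alpha_j)/(alpha_j, alpha_j); the resulting 7x7 Cartan matrix is
[[2, 0, -1, 0, 0, 0, -1], [0, 2, 0, -1, 0, 0, 0], [-1, 0, 2, 0, -1, -1, 0], [0, -1, 0, 2, 0, 0, -1], [0, 0, -1, 0, 2, 0, 0], [0, 0, -1, 0, 0, 2, 0], [-1, 0, 0, -1, 0, 0, 2]].
All simple roots have the same length, so the diagram is simply laced. The associated Dynkin diagram is a chain of 5 nodes with a fork of two nodes at one end (D_7), so the type is D_7 (the algebra so(14)).

type D_7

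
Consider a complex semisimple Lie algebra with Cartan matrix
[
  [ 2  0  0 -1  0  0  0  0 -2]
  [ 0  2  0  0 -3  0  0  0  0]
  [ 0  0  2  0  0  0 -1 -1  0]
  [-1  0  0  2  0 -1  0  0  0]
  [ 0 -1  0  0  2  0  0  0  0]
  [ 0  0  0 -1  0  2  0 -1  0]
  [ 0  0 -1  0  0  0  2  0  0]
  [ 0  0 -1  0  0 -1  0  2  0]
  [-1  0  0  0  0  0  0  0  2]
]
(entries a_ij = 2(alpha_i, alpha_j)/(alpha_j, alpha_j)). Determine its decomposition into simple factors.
The diagram associated to this matrix has two connected components: the simple roots {alpha_1, alpha_3, alpha_4, alpha_6, alpha_7, alpha_8, alpha_9} form a chain of 7 nodes with a double edge at one end; the terminal node there is the unique short simple root (B_7), and {alpha_2, alpha_5} form two nodes joined by a triple edge (G_2). A semisimple Lie algebra decomposes uniquely as the direct sum of simple ideals, one per connected component of its Dynkin diagram, so g ≅ B_7 ⊕ G_2 (dimension 105 + 14 = 119).

B7 + G2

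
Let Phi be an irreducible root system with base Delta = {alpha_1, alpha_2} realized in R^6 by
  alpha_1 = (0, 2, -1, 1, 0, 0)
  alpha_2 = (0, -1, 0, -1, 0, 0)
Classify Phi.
G2

Compute the Cartan integers a_ij = 2(alpha_i, alpha_j)/(alpha_j, alpha_j); the resulting 2x2 Cartan matrix is
[[2, -3], [-1, 2]].
The roots have two lengths (squared-length ratio 3:1); the short ones are alpha_{2}. The associated Dynkin diagram is two nodes joined by a triple edge (G_2), so the type is G_2.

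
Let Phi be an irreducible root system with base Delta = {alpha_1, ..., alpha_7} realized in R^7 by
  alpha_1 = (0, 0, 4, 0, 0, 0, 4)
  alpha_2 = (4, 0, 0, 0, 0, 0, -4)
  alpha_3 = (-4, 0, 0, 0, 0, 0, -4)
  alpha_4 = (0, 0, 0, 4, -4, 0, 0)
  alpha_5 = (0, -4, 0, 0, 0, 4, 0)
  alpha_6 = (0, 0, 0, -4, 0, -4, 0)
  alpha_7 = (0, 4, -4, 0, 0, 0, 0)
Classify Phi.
Compute the Cartan integers a_ij = 2(alpha_i, alpha_j)/(alpha_j, alpha_j); the resulting 7x7 Cartan matrix is
[[2, -1, -1, 0, 0, 0, -1], [-1, 2, 0, 0, 0, 0, 0], [-1, 0, 2, 0, 0, 0, 0], [0, 0, 0, 2, 0, -1, 0], [0, 0, 0, 0, 2, -1, -1], [0, 0, 0, -1, -1, 2, 0], [-1, 0, 0, 0, -1, 0, 2]].
All simple roots have the same length, so the diagram is simply laced. The associated Dynkin diagram is a chain of 5 nodes with a fork of two nodes at one end (D_7), so the type is D_7 (the algebra so(14)).

D_7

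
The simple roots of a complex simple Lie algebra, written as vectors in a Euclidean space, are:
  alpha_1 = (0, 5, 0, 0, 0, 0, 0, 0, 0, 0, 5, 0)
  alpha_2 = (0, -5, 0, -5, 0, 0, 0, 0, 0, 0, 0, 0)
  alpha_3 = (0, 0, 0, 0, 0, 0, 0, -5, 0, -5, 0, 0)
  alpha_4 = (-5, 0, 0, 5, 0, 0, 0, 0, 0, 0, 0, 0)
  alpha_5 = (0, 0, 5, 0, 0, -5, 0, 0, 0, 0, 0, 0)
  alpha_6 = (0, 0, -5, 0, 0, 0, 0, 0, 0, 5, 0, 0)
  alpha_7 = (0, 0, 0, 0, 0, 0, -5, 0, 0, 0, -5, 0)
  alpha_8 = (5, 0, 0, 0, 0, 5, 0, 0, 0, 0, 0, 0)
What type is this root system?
Compute the Cartan integers a_ij = 2(alpha_i, alpha_j)/(alpha_j, alpha_j); the resulting 8x8 Cartan matrix is
[[2, -1, 0, 0, 0, 0, -1, 0], [-1, 2, 0, -1, 0, 0, 0, 0], [0, 0, 2, 0, 0, -1, 0, 0], [0, -1, 0, 2, 0, 0, 0, -1], [0, 0, 0, 0, 2, -1, 0, -1], [0, 0, -1, 0, -1, 2, 0, 0], [-1, 0, 0, 0, 0, 0, 2, 0], [0, 0, 0, -1, -1, 0, 0, 2]].
All simple roots have the same length, so the diagram is simply laced. The associated Dynkin diagram is a chain of 8 nodes with single edges (A_8), so the type is A_8 (the algebra sl(9)).

type A_8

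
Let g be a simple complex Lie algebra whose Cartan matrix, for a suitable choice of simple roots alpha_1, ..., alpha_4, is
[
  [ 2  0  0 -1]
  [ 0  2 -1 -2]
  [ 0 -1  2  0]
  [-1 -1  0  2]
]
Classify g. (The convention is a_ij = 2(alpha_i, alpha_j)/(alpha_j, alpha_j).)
F_4

The matrix has rank 4 with 2's on the diagonal. Reading the off-diagonal entries as Dynkin edges (a single edge where a_ij = a_ji = -1; a double or triple edge where a_ij * a_ji = 2 or 3), the diagram is a chain of 4 nodes with a double edge between the middle two (F_4). One simple-root ordering that puts it in standard form is (alpha_3, alpha_2, alpha_4, alpha_1). So the algebra is type F_4.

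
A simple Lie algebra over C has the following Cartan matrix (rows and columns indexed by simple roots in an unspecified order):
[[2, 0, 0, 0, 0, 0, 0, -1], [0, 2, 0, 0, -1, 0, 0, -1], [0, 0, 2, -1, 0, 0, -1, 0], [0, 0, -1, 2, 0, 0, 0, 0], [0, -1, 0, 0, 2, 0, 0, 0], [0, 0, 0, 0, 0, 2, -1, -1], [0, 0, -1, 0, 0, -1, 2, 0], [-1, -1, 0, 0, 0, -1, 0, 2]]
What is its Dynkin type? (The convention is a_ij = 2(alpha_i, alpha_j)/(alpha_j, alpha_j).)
type E_8

The matrix has rank 8 with 2's on the diagonal. Reading the off-diagonal entries as Dynkin edges (a single edge where a_ij = a_ji = -1; a double or triple edge where a_ij * a_ji = 2 or 3), the diagram is a chain of 7 nodes with one extra node attached to the third node from one end (E_8). One simple-root ordering that puts it in standard form is (alpha_5, alpha_1, alpha_2, alpha_8, alpha_6, alpha_7, alpha_3, alpha_4). So the algebra is type E_8.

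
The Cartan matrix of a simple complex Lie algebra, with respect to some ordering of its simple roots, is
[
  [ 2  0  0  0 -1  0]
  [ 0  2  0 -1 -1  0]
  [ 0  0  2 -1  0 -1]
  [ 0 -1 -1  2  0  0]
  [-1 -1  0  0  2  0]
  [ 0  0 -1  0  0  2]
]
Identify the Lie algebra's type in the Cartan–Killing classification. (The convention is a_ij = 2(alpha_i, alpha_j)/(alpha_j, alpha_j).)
type A_6

The matrix has rank 6 with 2's on the diagonal. Reading the off-diagonal entries as Dynkin edges (a single edge where a_ij = a_ji = -1; a double or triple edge where a_ij * a_ji = 2 or 3), the diagram is a chain of 6 nodes with single edges (A_6). One simple-root ordering that puts it in standard form is (alpha_1, alpha_5, alpha_2, alpha_4, alpha_3, alpha_6). So the algebra is type A_6, i.e. sl(7).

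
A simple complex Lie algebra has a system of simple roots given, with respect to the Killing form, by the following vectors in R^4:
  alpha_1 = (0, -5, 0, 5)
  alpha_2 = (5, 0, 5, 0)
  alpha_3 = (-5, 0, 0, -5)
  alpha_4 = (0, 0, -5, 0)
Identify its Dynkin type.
Compute the Cartan integers a_ij = 2(alpha_i, alpha_j)/(alpha_j, alpha_j); the resulting 4x4 Cartan matrix is
[[2, 0, -1, 0], [0, 2, -1, -2], [-1, -1, 2, 0], [0, -1, 0, 2]].
The roots have two lengths (squared-length ratio 2:1); the short ones are alpha_{4}. The associated Dynkin diagram is a chain of 4 nodes with a double edge at one end; the terminal node there is the unique short simple root (B_4), so the type is B_4 (the algebra so(9)).

type B_4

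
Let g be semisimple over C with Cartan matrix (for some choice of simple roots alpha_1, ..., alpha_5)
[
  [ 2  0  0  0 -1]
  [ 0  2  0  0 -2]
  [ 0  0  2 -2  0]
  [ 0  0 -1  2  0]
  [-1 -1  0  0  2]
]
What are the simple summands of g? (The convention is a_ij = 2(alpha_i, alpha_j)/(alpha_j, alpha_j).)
The diagram associated to this matrix has two connected components: the simple roots {alpha_3, alpha_4} form a chain of 2 nodes with a double edge at one end; the terminal node there is the unique short simple root (B_2), and {alpha_1, alpha_2, alpha_5} form a chain of 3 nodes with a double edge at one end; the terminal node there is the unique long simple root (C_3). A semisimple Lie algebra decomposes uniquely as the direct sum of simple ideals, one per connected component of its Dynkin diagram, so g ≅ B_2 ⊕ C_3 (dimension 10 + 21 = 31).

B2 ⊕ C3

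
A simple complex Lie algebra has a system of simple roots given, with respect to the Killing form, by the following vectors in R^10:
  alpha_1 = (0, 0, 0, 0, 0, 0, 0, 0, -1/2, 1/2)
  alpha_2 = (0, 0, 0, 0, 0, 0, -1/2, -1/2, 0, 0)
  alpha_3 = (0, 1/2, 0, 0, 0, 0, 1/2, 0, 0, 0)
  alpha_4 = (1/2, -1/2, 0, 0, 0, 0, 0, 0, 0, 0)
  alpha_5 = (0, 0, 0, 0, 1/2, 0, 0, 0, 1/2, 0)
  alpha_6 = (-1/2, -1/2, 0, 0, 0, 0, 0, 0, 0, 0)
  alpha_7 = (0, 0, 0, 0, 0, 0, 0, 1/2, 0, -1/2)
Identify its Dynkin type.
D7

Compute the Cartan integers a_ij = 2(alpha_i, alpha_j)/(alpha_j, alpha_j); the resulting 7x7 Cartan matrix is
[[2, 0, 0, 0, -1, 0, -1], [0, 2, -1, 0, 0, 0, -1], [0, -1, 2, -1, 0, -1, 0], [0, 0, -1, 2, 0, 0, 0], [-1, 0, 0, 0, 2, 0, 0], [0, 0, -1, 0, 0, 2, 0], [-1, -1, 0, 0, 0, 0, 2]].
All simple roots have the same length, so the diagram is simply laced. The associated Dynkin diagram is a chain of 5 nodes with a fork of two nodes at one end (D_7), so the type is D_7 (the algebra so(14)).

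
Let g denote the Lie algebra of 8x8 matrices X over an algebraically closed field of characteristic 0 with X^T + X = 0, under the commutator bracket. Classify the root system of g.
type D_4

This is so(8) with 8 even, which has dimension 8(8-1)/2 = 28 and rank 8/2 = 4. In the classification of classical Lie algebras, the orthogonal algebra so(2n) in an even number of variables has type D_n; here n = 4, so the Dynkin diagram is a chain of 2 nodes with a fork of two nodes at one end (D_4). Hence the type is D_4.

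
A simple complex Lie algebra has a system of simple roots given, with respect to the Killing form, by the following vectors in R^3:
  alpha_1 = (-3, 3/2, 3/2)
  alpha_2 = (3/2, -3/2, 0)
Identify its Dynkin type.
Compute the Cartan integers a_ij = 2(alpha_i, alpha_j)/(alpha_j, alpha_j); the resulting 2x2 Cartan matrix is
[[2, -3], [-1, 2]].
The roots have two lengths (squared-length ratio 3:1); the short ones are alpha_{2}. The associated Dynkin diagram is two nodes joined by a triple edge (G_2), so the type is G_2.

G_2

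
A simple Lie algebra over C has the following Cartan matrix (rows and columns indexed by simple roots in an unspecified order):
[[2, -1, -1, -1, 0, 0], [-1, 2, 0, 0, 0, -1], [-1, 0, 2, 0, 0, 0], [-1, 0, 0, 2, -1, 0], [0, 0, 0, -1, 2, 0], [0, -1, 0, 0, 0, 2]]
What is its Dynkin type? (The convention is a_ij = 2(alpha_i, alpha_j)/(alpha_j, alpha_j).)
The matrix has rank 6 with 2's on the diagonal. Reading the off-diagonal entries as Dynkin edges (a single edge where a_ij = a_ji = -1; a double or triple edge where a_ij * a_ji = 2 or 3), the diagram is a chain of 5 nodes with one extra node attached to the third node from one end (E_6). One simple-root ordering that puts it in standard form is (alpha_6, alpha_3, alpha_2, alpha_1, alpha_4, alpha_5). So the algebra is type E_6.

E_6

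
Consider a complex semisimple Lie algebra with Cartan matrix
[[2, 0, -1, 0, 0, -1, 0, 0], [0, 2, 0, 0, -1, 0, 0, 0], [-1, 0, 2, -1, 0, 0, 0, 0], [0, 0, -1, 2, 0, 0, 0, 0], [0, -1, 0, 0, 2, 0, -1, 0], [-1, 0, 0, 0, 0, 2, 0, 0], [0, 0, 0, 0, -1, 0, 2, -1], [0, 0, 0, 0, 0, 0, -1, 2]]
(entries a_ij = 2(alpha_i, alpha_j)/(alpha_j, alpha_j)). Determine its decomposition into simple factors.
A_4 (sl(5)) ⊕ A_4 (sl(5))

The diagram associated to this matrix has two connected components: the simple roots {alpha_2, alpha_5, alpha_7, alpha_8} form a chain of 4 nodes with single edges (A_4), and {alpha_1, alpha_3, alpha_4, alpha_6} form a chain of 4 nodes with single edges (A_4). A semisimple Lie algebra decomposes uniquely as the direct sum of simple ideals, one per connected component of its Dynkin diagram, so g ≅ A_4 ⊕ A_4 (dimension 24 + 24 = 48).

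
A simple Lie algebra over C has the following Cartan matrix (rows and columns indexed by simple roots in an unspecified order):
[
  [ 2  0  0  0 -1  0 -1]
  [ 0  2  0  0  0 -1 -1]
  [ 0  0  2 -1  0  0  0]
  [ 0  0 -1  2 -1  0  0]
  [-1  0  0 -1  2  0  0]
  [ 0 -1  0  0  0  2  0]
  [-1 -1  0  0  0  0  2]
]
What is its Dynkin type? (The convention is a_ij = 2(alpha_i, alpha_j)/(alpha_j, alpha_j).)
A7

The matrix has rank 7 with 2's on the diagonal. Reading the off-diagonal entries as Dynkin edges (a single edge where a_ij = a_ji = -1; a double or triple edge where a_ij * a_ji = 2 or 3), the diagram is a chain of 7 nodes with single edges (A_7). One simple-root ordering that puts it in standard form is (alpha_3, alpha_4, alpha_5, alpha_1, alpha_7, alpha_2, alpha_6). So the algebra is type A_7, i.e. sl(8).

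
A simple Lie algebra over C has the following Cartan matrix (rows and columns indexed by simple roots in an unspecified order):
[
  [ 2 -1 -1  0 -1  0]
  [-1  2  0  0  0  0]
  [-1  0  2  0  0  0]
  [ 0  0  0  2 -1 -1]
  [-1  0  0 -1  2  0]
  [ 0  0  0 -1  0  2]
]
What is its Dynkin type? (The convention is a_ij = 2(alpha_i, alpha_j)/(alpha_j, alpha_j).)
The matrix has rank 6 with 2's on the diagonal. Reading the off-diagonal entries as Dynkin edges (a single edge where a_ij = a_ji = -1; a double or triple edge where a_ij * a_ji = 2 or 3), the diagram is a chain of 4 nodes with a fork of two nodes at one end (D_6). One simple-root ordering that puts it in standard form is (alpha_6, alpha_4, alpha_5, alpha_1, alpha_3, alpha_2). So the algebra is type D_6, i.e. so(12).

D_6 (so(12))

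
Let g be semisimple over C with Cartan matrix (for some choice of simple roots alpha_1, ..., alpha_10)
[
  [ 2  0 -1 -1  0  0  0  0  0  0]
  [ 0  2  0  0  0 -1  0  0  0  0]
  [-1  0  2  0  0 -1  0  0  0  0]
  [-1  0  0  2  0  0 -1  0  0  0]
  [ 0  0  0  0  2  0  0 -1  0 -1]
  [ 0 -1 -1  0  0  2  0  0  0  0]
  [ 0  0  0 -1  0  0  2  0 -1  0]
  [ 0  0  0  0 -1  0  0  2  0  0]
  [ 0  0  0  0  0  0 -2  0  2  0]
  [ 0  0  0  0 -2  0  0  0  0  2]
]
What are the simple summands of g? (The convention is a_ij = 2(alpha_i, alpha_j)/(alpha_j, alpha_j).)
C3 + C7

The diagram associated to this matrix has two connected components: the simple roots {alpha_5, alpha_8, alpha_10} form a chain of 3 nodes with a double edge at one end; the terminal node there is the unique long simple root (C_3), and {alpha_1, alpha_2, alpha_3, alpha_4, alpha_6, alpha_7, alpha_9} form a chain of 7 nodes with a double edge at one end; the terminal node there is the unique long simple root (C_7). A semisimple Lie algebra decomposes uniquely as the direct sum of simple ideals, one per connected component of its Dynkin diagram, so g ≅ C_3 ⊕ C_7 (dimension 21 + 105 = 126).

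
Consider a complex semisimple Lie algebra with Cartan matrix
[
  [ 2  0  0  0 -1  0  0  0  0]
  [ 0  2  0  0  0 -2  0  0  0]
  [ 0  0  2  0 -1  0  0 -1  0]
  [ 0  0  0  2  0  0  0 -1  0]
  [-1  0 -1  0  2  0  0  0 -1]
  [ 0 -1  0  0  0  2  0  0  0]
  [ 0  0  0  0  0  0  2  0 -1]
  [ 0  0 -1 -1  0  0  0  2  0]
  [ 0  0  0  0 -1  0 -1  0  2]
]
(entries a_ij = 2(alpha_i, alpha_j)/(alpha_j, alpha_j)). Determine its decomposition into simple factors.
B2 ⊕ E7

The diagram associated to this matrix has two connected components: the simple roots {alpha_2, alpha_6} form a chain of 2 nodes with a double edge at one end; the terminal node there is the unique short simple root (B_2), and {alpha_1, alpha_3, alpha_4, alpha_5, alpha_7, alpha_8, alpha_9} form a chain of 6 nodes with one extra node attached to the third node from one end (E_7). A semisimple Lie algebra decomposes uniquely as the direct sum of simple ideals, one per connected component of its Dynkin diagram, so g ≅ B_2 ⊕ E_7 (dimension 10 + 133 = 143).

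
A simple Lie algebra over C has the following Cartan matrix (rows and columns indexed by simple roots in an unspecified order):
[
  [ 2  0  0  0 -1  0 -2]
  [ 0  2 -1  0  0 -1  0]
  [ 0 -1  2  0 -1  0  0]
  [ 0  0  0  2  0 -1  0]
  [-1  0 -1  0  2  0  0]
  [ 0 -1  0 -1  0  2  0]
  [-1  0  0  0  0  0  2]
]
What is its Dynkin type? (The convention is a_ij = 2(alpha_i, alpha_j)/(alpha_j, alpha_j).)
The matrix has rank 7 with 2's on the diagonal. Reading the off-diagonal entries as Dynkin edges (a single edge where a_ij = a_ji = -1; a double or triple edge where a_ij * a_ji = 2 or 3), the diagram is a chain of 7 nodes with a double edge at one end; the terminal node there is the unique short simple root (B_7). One simple-root ordering that puts it in standard form is (alpha_4, alpha_6, alpha_2, alpha_3, alpha_5, alpha_1, alpha_7). So the algebra is type B_7, i.e. so(15).

B_7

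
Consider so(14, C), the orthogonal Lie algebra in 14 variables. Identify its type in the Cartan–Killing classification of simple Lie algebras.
D_7 (so(14))

This is so(14) with 14 even, which has dimension 14(14-1)/2 = 91 and rank 14/2 = 7. In the classification of classical Lie algebras, the orthogonal algebra so(2n) in an even number of variables has type D_n; here n = 7, so the Dynkin diagram is a chain of 5 nodes with a fork of two nodes at one end (D_7). Hence the type is D_7.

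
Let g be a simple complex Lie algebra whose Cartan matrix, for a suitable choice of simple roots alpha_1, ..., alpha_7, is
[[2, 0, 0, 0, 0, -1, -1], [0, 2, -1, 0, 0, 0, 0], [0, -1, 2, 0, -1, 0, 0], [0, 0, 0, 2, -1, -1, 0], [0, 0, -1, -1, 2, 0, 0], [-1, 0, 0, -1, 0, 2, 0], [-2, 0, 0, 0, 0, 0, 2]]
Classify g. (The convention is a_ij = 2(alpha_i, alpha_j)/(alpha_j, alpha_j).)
type C_7

The matrix has rank 7 with 2's on the diagonal. Reading the off-diagonal entries as Dynkin edges (a single edge where a_ij = a_ji = -1; a double or triple edge where a_ij * a_ji = 2 or 3), the diagram is a chain of 7 nodes with a double edge at one end; the terminal node there is the unique long simple root (C_7). One simple-root ordering that puts it in standard form is (alpha_2, alpha_3, alpha_5, alpha_4, alpha_6, alpha_1, alpha_7). So the algebra is type C_7, i.e. sp(14).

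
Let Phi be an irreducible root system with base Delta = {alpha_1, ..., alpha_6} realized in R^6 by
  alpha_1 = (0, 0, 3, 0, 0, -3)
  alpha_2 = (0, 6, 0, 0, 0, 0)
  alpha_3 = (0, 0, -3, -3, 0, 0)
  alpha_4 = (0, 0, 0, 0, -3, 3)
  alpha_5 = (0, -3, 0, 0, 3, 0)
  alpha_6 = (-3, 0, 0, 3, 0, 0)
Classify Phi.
type C_6

Compute the Cartan integers a_ij = 2(alpha_i, alpha_j)/(alpha_j, alpha_j); the resulting 6x6 Cartan matrix is
[[2, 0, -1, -1, 0, 0], [0, 2, 0, 0, -2, 0], [-1, 0, 2, 0, 0, -1], [-1, 0, 0, 2, -1, 0], [0, -1, 0, -1, 2, 0], [0, 0, -1, 0, 0, 2]].
The roots have two lengths (squared-length ratio 2:1); the short ones are alpha_{1,3,4,5,6}. The associated Dynkin diagram is a chain of 6 nodes with a double edge at one end; the terminal node there is the unique long simple root (C_6), so the type is C_6 (the algebra sp(12)).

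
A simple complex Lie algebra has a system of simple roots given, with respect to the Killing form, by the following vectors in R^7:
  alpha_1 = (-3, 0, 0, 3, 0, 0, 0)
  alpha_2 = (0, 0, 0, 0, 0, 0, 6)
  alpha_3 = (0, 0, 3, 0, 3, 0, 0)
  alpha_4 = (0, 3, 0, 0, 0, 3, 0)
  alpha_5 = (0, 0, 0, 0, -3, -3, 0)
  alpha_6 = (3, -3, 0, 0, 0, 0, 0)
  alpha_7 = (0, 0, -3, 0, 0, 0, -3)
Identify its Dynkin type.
C_7 (sp(14))

Compute the Cartan integers a_ij = 2(alpha_i, alpha_j)/(alpha_j, alpha_j); the resulting 7x7 Cartan matrix is
[[2, 0, 0, 0, 0, -1, 0], [0, 2, 0, 0, 0, 0, -2], [0, 0, 2, 0, -1, 0, -1], [0, 0, 0, 2, -1, -1, 0], [0, 0, -1, -1, 2, 0, 0], [-1, 0, 0, -1, 0, 2, 0], [0, -1, -1, 0, 0, 0, 2]].
The roots have two lengths (squared-length ratio 2:1); the short ones are alpha_{1,3,4,5,6,7}. The associated Dynkin diagram is a chain of 7 nodes with a double edge at one end; the terminal node there is the unique long simple root (C_7), so the type is C_7 (the algebra sp(14)).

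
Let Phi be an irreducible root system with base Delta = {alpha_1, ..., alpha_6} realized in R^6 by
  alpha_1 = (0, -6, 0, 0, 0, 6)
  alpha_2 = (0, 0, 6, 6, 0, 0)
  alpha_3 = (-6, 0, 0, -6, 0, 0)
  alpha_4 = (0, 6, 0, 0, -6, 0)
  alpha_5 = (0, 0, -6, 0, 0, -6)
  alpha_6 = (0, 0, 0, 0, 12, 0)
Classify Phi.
Compute the Cartan integers a_ij = 2(alpha_i, alpha_j)/(alpha_j, alpha_j); the resulting 6x6 Cartan matrix is
[[2, 0, 0, -1, -1, 0], [0, 2, -1, 0, -1, 0], [0, -1, 2, 0, 0, 0], [-1, 0, 0, 2, 0, -1], [-1, -1, 0, 0, 2, 0], [0, 0, 0, -2, 0, 2]].
The roots have two lengths (squared-length ratio 2:1); the short ones are alpha_{1,2,3,4,5}. The associated Dynkin diagram is a chain of 6 nodes with a double edge at one end; the terminal node there is the unique long simple root (C_6), so the type is C_6 (the algebra sp(12)).

C_6 (sp(12))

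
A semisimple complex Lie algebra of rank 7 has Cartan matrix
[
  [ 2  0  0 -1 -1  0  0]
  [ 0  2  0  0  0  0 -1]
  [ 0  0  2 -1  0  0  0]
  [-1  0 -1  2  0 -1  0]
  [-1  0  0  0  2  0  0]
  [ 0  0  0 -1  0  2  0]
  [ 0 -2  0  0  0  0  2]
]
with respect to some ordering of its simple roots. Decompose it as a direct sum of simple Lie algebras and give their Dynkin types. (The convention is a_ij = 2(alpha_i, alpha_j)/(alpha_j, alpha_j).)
B_2 (so(5)) + D_5 (so(10))

The diagram associated to this matrix has two connected components: the simple roots {alpha_2, alpha_7} form a chain of 2 nodes with a double edge at one end; the terminal node there is the unique short simple root (B_2), and {alpha_1, alpha_3, alpha_4, alpha_5, alpha_6} form a chain of 3 nodes with a fork of two nodes at one end (D_5). A semisimple Lie algebra decomposes uniquely as the direct sum of simple ideals, one per connected component of its Dynkin diagram, so g ≅ B_2 ⊕ D_5 (dimension 10 + 45 = 55).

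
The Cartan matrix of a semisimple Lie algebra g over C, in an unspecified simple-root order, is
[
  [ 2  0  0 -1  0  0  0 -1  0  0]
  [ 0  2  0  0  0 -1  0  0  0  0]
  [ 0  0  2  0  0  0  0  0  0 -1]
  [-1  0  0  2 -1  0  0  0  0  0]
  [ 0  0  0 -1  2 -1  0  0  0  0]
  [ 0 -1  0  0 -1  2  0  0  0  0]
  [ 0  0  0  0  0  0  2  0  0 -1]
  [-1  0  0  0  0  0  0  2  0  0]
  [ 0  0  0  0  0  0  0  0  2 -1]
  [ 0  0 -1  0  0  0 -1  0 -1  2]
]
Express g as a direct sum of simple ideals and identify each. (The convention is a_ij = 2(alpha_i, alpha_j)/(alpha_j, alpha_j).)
A_6 + D_4

The diagram associated to this matrix has two connected components: the simple roots {alpha_1, alpha_2, alpha_4, alpha_5, alpha_6, alpha_8} form a chain of 6 nodes with single edges (A_6), and {alpha_3, alpha_7, alpha_9, alpha_10} form a chain of 2 nodes with a fork of two nodes at one end (D_4). A semisimple Lie algebra decomposes uniquely as the direct sum of simple ideals, one per connected component of its Dynkin diagram, so g ≅ A_6 ⊕ D_4 (dimension 48 + 28 = 76).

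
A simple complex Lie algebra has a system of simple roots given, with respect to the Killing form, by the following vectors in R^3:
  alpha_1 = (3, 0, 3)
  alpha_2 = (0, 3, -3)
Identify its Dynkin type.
Compute the Cartan integers a_ij = 2(alpha_i, alpha_j)/(alpha_j, alpha_j); the resulting 2x2 Cartan matrix is
[[2, -1], [-1, 2]].
All simple roots have the same length, so the diagram is simply laced. The associated Dynkin diagram is a chain of 2 nodes with single edges (A_2), so the type is A_2 (the algebra sl(3)).

A_2 (sl(3))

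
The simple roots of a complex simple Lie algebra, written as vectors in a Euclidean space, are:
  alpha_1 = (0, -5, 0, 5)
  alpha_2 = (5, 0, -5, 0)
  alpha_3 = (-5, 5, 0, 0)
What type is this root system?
A_3 (sl(4))

Compute the Cartan integers a_ij = 2(alpha_i, alpha_j)/(alpha_j, alpha_j); the resulting 3x3 Cartan matrix is
[[2, 0, -1], [0, 2, -1], [-1, -1, 2]].
All simple roots have the same length, so the diagram is simply laced. The associated Dynkin diagram is a chain of 3 nodes with single edges (A_3), so the type is A_3 (the algebra sl(4)).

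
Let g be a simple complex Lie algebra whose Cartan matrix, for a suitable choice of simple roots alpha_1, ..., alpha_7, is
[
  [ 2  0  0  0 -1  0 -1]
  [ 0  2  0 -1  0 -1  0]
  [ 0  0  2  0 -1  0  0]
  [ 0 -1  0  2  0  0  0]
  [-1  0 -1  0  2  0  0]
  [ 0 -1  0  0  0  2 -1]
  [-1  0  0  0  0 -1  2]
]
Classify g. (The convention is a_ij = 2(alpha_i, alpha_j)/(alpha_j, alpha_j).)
The matrix has rank 7 with 2's on the diagonal. Reading the off-diagonal entries as Dynkin edges (a single edge where a_ij = a_ji = -1; a double or triple edge where a_ij * a_ji = 2 or 3), the diagram is a chain of 7 nodes with single edges (A_7). One simple-root ordering that puts it in standard form is (alpha_4, alpha_2, alpha_6, alpha_7, alpha_1, alpha_5, alpha_3). So the algebra is type A_7, i.e. sl(8).

A_7 (sl(8))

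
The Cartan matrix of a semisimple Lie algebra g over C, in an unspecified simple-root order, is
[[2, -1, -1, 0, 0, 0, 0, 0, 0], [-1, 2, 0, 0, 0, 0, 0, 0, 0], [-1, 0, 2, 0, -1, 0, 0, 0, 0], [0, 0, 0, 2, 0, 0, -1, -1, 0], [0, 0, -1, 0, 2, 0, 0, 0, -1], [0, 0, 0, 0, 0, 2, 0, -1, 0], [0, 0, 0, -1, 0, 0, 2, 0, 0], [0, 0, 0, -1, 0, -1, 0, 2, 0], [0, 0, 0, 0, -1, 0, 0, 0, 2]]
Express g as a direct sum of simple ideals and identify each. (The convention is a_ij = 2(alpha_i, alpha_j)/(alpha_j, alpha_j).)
A_4 (sl(5)) ⊕ A_5 (sl(6))

The diagram associated to this matrix has two connected components: the simple roots {alpha_4, alpha_6, alpha_7, alpha_8} form a chain of 4 nodes with single edges (A_4), and {alpha_1, alpha_2, alpha_3, alpha_5, alpha_9} form a chain of 5 nodes with single edges (A_5). A semisimple Lie algebra decomposes uniquely as the direct sum of simple ideals, one per connected component of its Dynkin diagram, so g ≅ A_4 ⊕ A_5 (dimension 24 + 35 = 59).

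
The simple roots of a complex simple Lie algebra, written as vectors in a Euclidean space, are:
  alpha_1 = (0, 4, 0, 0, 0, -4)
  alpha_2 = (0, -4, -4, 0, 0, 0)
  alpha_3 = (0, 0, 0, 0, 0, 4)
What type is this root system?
B_3 (so(7))

Compute the Cartan integers a_ij = 2(alpha_i, alpha_j)/(alpha_j, alpha_j); the resulting 3x3 Cartan matrix is
[[2, -1, -2], [-1, 2, 0], [-1, 0, 2]].
The roots have two lengths (squared-length ratio 2:1); the short ones are alpha_{3}. The associated Dynkin diagram is a chain of 3 nodes with a double edge at one end; the terminal node there is the unique short simple root (B_3), so the type is B_3 (the algebra so(7)).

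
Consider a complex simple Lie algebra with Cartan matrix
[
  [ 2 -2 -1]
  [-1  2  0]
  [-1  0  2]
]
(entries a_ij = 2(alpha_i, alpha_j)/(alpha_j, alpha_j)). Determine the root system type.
B3

The matrix has rank 3 with 2's on the diagonal. Reading the off-diagonal entries as Dynkin edges (a single edge where a_ij = a_ji = -1; a double or triple edge where a_ij * a_ji = 2 or 3), the diagram is a chain of 3 nodes with a double edge at one end; the terminal node there is the unique short simple root (B_3). One simple-root ordering that puts it in standard form is (alpha_3, alpha_1, alpha_2). So the algebra is type B_3, i.e. so(7).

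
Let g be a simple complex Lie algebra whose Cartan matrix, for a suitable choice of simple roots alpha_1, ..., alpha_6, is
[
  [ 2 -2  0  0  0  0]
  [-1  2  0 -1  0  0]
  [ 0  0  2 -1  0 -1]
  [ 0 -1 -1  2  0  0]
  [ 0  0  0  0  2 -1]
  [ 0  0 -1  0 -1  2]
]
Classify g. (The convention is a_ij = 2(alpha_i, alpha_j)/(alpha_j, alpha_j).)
C6

The matrix has rank 6 with 2's on the diagonal. Reading the off-diagonal entries as Dynkin edges (a single edge where a_ij = a_ji = -1; a double or triple edge where a_ij * a_ji = 2 or 3), the diagram is a chain of 6 nodes with a double edge at one end; the terminal node there is the unique long simple root (C_6). One simple-root ordering that puts it in standard form is (alpha_5, alpha_6, alpha_3, alpha_4, alpha_2, alpha_1). So the algebra is type C_6, i.e. sp(12).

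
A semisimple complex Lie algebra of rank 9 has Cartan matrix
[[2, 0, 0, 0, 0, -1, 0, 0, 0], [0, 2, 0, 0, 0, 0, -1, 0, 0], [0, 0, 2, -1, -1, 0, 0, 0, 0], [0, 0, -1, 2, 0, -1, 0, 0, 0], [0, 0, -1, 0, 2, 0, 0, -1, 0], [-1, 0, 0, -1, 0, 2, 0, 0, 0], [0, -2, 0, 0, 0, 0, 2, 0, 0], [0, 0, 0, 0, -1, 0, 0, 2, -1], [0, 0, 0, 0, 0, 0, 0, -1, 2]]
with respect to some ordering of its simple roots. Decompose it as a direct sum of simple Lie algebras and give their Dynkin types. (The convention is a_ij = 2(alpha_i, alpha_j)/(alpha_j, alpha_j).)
A_7 (sl(8)) ⊕ B_2 (so(5))

The diagram associated to this matrix has two connected components: the simple roots {alpha_1, alpha_3, alpha_4, alpha_5, alpha_6, alpha_8, alpha_9} form a chain of 7 nodes with single edges (A_7), and {alpha_2, alpha_7} form a chain of 2 nodes with a double edge at one end; the terminal node there is the unique short simple root (B_2). A semisimple Lie algebra decomposes uniquely as the direct sum of simple ideals, one per connected component of its Dynkin diagram, so g ≅ A_7 ⊕ B_2 (dimension 63 + 10 = 73).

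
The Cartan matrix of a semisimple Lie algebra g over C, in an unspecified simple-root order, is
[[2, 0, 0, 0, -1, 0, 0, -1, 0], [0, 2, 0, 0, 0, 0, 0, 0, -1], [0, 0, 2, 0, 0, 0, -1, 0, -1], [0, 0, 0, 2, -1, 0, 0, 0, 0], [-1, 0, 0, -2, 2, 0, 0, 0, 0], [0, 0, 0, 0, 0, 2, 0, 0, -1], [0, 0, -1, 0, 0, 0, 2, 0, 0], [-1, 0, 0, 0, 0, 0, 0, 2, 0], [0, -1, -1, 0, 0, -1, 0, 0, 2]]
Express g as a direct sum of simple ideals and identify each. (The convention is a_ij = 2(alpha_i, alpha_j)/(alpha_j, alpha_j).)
type B_4 + type D_5

The diagram associated to this matrix has two connected components: the simple roots {alpha_1, alpha_4, alpha_5, alpha_8} form a chain of 4 nodes with a double edge at one end; the terminal node there is the unique short simple root (B_4), and {alpha_2, alpha_3, alpha_6, alpha_7, alpha_9} form a chain of 3 nodes with a fork of two nodes at one end (D_5). A semisimple Lie algebra decomposes uniquely as the direct sum of simple ideals, one per connected component of its Dynkin diagram, so g ≅ B_4 ⊕ D_5 (dimension 36 + 45 = 81).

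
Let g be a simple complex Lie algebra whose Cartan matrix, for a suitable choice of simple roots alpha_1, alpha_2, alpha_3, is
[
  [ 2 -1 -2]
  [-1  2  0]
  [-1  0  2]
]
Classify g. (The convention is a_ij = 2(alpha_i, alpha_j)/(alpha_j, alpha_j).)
The matrix has rank 3 with 2's on the diagonal. Reading the off-diagonal entries as Dynkin edges (a single edge where a_ij = a_ji = -1; a double or triple edge where a_ij * a_ji = 2 or 3), the diagram is a chain of 3 nodes with a double edge at one end; the terminal node there is the unique short simple root (B_3). One simple-root ordering that puts it in standard form is (alpha_2, alpha_1, alpha_3). So the algebra is type B_3, i.e. so(7).

B_3 (so(7))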